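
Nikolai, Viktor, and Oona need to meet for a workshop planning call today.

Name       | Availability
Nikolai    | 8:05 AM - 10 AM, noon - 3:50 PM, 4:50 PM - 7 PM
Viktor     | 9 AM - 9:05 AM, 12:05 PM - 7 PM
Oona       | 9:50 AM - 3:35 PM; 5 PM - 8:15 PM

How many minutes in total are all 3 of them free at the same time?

Nikolai ∩ Viktor: 09:00-09:05, 12:05-15:50, 16:50-19:00.
Nikolai ∩ Viktor ∩ Oona: 12:05-15:35, 17:00-19:00.
Summing the common windows: 210 + 120 = 330 minutes.

330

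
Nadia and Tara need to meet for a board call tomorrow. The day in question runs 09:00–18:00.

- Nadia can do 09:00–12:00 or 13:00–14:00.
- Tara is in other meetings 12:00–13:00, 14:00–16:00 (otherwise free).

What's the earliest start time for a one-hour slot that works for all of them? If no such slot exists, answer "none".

Nadia free: 09:00-12:00, 13:00-14:00.
Tara free: 09:00-12:00, 13:00-14:00, 16:00-18:00 (invert busy blocks within the working day).
Nadia ∩ Tara: 09:00-12:00, 13:00-14:00.
So the common availability across everyone is 09:00-12:00, 13:00-14:00.
The first common window of at least 60 minutes is 09:00-12:00, so the earliest start is 09:00.

09:00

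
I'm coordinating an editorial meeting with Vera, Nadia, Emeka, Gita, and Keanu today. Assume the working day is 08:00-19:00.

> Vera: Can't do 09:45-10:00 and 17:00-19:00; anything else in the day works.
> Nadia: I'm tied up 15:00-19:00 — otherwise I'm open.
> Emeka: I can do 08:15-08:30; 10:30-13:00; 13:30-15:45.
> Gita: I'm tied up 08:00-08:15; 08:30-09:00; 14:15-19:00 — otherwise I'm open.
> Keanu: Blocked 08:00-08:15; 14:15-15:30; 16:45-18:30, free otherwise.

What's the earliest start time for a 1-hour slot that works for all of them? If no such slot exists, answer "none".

10:30

Vera free: 08:00-09:45, 10:00-17:00 (invert busy blocks within the working day).
Nadia free: 08:00-15:00 (invert busy blocks within the working day).
Emeka free: 08:15-08:30, 10:30-13:00, 13:30-15:45.
Gita free: 08:15-08:30, 09:00-14:15 (invert busy blocks within the working day).
Keanu free: 08:15-14:15, 15:30-16:45, 18:30-19:00 (invert busy blocks within the working day).
Vera ∩ Nadia: 08:00-09:45, 10:00-15:00.
Vera ∩ Nadia ∩ Emeka: 08:15-08:30, 10:30-13:00, 13:30-15:00.
Vera ∩ Nadia ∩ Emeka ∩ Gita: 08:15-08:30, 10:30-13:00, 13:30-14:15.
Vera ∩ Nadia ∩ Emeka ∩ Gita ∩ Keanu: 08:15-08:30, 10:30-13:00, 13:30-14:15.
The first common window of at least 60 minutes is 10:30-13:00, so the earliest start is 10:30.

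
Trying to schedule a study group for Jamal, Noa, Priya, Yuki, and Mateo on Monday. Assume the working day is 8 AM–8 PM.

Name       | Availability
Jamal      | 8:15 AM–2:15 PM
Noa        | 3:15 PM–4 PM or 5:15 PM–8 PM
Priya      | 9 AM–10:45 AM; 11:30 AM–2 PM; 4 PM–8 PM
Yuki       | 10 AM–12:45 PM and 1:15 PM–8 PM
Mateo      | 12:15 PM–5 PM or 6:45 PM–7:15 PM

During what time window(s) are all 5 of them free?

none

Jamal ∩ Noa: ∅.
Jamal ∩ Noa ∩ Priya: ∅.
Jamal ∩ Noa ∩ Priya ∩ Yuki: ∅.
Jamal ∩ Noa ∩ Priya ∩ Yuki ∩ Mateo: ∅.
There is no time when everyone is free.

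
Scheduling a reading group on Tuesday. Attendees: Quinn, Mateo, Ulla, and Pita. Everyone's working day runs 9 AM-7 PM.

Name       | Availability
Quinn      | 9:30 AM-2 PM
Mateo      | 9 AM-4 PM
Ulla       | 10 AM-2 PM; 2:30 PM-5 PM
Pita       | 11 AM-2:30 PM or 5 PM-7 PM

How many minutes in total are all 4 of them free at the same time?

180

Quinn ∩ Mateo: 09:30-14:00.
Quinn ∩ Mateo ∩ Ulla: 10:00-14:00.
Quinn ∩ Mateo ∩ Ulla ∩ Pita: 11:00-14:00.
That's a single block of 180 minutes.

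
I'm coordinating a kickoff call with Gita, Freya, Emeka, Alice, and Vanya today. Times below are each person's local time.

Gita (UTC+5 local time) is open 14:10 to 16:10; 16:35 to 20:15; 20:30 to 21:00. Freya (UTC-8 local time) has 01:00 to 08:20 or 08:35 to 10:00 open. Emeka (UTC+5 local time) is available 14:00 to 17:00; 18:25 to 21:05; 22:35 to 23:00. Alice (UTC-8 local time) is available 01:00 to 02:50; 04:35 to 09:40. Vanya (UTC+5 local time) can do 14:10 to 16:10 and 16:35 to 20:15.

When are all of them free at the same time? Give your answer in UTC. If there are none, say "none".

09:10-10:50, 13:25-15:15

Gita in UTC: 09:10-11:10, 11:35-15:15, 15:30-16:00 (subtract 5h to convert from UTC+5).
Freya in UTC: 09:00-16:20, 16:35-18:00 (add 8h to convert from UTC-8).
Emeka in UTC: 09:00-12:00, 13:25-16:05, 17:35-18:00 (subtract 5h to convert from UTC+5).
Alice in UTC: 09:00-10:50, 12:35-17:40 (add 8h to convert from UTC-8).
Vanya in UTC: 09:10-11:10, 11:35-15:15 (subtract 5h to convert from UTC+5).
Gita ∩ Freya: 09:10-11:10, 11:35-15:15, 15:30-16:00.
Gita ∩ Freya ∩ Emeka: 09:10-11:10, 11:35-12:00, 13:25-15:15, 15:30-16:00.
Gita ∩ Freya ∩ Emeka ∩ Alice: 09:10-10:50, 13:25-15:15, 15:30-16:00.
Gita ∩ Freya ∩ Emeka ∩ Alice ∩ Vanya: 09:10-10:50, 13:25-15:15.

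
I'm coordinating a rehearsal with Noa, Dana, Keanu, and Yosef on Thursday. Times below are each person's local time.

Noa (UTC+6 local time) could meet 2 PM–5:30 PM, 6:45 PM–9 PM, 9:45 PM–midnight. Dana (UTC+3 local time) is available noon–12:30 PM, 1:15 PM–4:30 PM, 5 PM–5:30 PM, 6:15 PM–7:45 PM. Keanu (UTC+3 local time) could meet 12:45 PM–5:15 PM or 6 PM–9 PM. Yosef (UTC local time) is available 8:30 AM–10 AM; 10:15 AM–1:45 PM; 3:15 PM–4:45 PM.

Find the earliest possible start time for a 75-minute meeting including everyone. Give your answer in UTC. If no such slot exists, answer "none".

10:15

Noa in UTC: 08:00-11:30, 12:45-15:00, 15:45-18:00 (subtract 6h to convert from UTC+6).
Dana in UTC: 09:00-09:30, 10:15-13:30, 14:00-14:30, 15:15-16:45 (subtract 3h to convert from UTC+3).
Keanu in UTC: 09:45-14:15, 15:00-18:00 (subtract 3h to convert from UTC+3).
Yosef in UTC: 08:30-10:00, 10:15-13:45, 15:15-16:45.
Noa ∩ Dana: 09:00-09:30, 10:15-11:30, 12:45-13:30, 14:00-14:30, 15:45-16:45.
Noa ∩ Dana ∩ Keanu: 10:15-11:30, 12:45-13:30, 14:00-14:15, 15:45-16:45.
Noa ∩ Dana ∩ Keanu ∩ Yosef: 10:15-11:30, 12:45-13:30, 15:45-16:45.
The first common window of at least 75 minutes is 10:15-11:30, so the earliest start is 10:15.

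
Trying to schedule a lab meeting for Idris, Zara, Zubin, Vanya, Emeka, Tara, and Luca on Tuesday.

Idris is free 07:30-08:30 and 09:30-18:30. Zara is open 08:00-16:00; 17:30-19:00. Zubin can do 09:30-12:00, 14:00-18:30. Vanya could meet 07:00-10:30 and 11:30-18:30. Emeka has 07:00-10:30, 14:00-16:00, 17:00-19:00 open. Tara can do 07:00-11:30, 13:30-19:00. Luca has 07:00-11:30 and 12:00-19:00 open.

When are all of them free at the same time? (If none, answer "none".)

Idris ∩ Zara: 08:00-08:30, 09:30-16:00, 17:30-18:30.
Idris ∩ Zara ∩ Zubin: 09:30-12:00, 14:00-16:00, 17:30-18:30.
Idris ∩ Zara ∩ Zubin ∩ Vanya: 09:30-10:30, 11:30-12:00, 14:00-16:00, 17:30-18:30.
Idris ∩ Zara ∩ Zubin ∩ Vanya ∩ Emeka: 09:30-10:30, 14:00-16:00, 17:30-18:30.
Idris ∩ Zara ∩ Zubin ∩ Vanya ∩ Emeka ∩ Tara: 09:30-10:30, 14:00-16:00, 17:30-18:30.
Idris ∩ Zara ∩ Zubin ∩ Vanya ∩ Emeka ∩ Tara ∩ Luca: 09:30-10:30, 14:00-16:00, 17:30-18:30.
Those are the intersection windows.

09:30-10:30, 14:00-16:00, 17:30-18:30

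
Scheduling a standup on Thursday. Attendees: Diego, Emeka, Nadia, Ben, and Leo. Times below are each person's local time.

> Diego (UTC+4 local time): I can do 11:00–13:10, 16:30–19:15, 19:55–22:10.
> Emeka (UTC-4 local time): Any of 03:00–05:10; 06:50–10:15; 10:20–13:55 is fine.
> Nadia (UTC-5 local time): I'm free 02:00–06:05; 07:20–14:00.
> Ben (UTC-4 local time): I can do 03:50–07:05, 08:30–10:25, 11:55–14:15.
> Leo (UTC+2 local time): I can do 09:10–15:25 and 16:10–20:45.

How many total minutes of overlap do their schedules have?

Diego in UTC: 07:00-09:10, 12:30-15:15, 15:55-18:10 (subtract 4h to convert from UTC+4).
Emeka in UTC: 07:00-09:10, 10:50-14:15, 14:20-17:55 (add 4h to convert from UTC-4).
Nadia in UTC: 07:00-11:05, 12:20-19:00 (add 5h to convert from UTC-5).
Ben in UTC: 07:50-11:05, 12:30-14:25, 15:55-18:15 (add 4h to convert from UTC-4).
Leo in UTC: 07:10-13:25, 14:10-18:45 (subtract 2h to convert from UTC+2).
Diego ∩ Emeka: 07:00-09:10, 12:30-14:15, 14:20-15:15, 15:55-17:55.
Diego ∩ Emeka ∩ Nadia: 07:00-09:10, 12:30-14:15, 14:20-15:15, 15:55-17:55.
Diego ∩ Emeka ∩ Nadia ∩ Ben: 07:50-09:10, 12:30-14:15, 14:20-14:25, 15:55-17:55.
Diego ∩ Emeka ∩ Nadia ∩ Ben ∩ Leo: 07:50-09:10, 12:30-13:25, 14:10-14:15, 14:20-14:25, 15:55-17:55.
Summing the common windows: 80 + 55 + 5 + 5 + 120 = 265 minutes.

265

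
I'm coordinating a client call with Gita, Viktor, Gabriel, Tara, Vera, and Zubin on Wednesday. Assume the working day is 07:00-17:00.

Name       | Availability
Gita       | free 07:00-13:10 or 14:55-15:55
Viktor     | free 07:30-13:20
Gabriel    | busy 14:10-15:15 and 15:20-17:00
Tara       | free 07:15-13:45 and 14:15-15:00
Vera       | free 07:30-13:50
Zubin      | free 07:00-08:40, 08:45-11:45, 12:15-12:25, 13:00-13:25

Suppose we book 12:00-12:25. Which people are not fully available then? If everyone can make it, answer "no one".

Zubin

Gita free: 07:00-13:10, 14:55-15:55.
Viktor free: 07:30-13:20.
Gabriel free: 07:00-14:10, 15:15-15:20 (invert busy blocks within the working day).
Tara free: 07:15-13:45, 14:15-15:00.
Vera free: 07:30-13:50.
Zubin free: 07:00-08:40, 08:45-11:45, 12:15-12:25, 13:00-13:25.
Gita: free for 12:00-12:25. Viktor: free for 12:00-12:25. Gabriel: free for 12:00-12:25. Tara: free for 12:00-12:25. Vera: free for 12:00-12:25. Zubin: not fully free for 12:00-12:25.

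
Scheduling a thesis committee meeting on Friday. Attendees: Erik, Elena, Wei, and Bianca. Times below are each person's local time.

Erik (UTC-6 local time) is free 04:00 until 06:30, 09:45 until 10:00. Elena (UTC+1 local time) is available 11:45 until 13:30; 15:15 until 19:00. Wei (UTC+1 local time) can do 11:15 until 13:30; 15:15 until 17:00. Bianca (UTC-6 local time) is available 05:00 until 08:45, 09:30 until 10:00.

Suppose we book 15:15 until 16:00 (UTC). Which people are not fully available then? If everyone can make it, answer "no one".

Erik in UTC: 10:00-12:30, 15:45-16:00 (add 6h to convert from UTC-6).
Elena in UTC: 10:45-12:30, 14:15-18:00 (subtract 1h to convert from UTC+1).
Wei in UTC: 10:15-12:30, 14:15-16:00 (subtract 1h to convert from UTC+1).
Bianca in UTC: 11:00-14:45, 15:30-16:00 (add 6h to convert from UTC-6).
Erik: not fully free for 15:15-16:00. Elena: free for 15:15-16:00. Wei: free for 15:15-16:00. Bianca: not fully free for 15:15-16:00.

Bianca, Erik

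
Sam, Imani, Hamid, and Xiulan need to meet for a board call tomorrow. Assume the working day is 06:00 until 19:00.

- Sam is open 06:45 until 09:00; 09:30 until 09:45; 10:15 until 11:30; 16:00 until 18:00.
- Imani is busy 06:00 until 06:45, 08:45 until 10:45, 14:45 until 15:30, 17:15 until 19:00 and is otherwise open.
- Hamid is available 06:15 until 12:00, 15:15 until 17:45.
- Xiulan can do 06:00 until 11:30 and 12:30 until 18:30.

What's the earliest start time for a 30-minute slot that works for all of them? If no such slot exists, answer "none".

Sam free: 06:45-09:00, 09:30-09:45, 10:15-11:30, 16:00-18:00.
Imani free: 06:45-08:45, 10:45-14:45, 15:30-17:15 (invert busy blocks within the working day).
Hamid free: 06:15-12:00, 15:15-17:45.
Xiulan free: 06:00-11:30, 12:30-18:30.
Sam ∩ Imani: 06:45-08:45, 10:45-11:30, 16:00-17:15.
Sam ∩ Imani ∩ Hamid: 06:45-08:45, 10:45-11:30, 16:00-17:15.
Sam ∩ Imani ∩ Hamid ∩ Xiulan: 06:45-08:45, 10:45-11:30, 16:00-17:15.
So the common availability across everyone is 06:45-08:45, 10:45-11:30, 16:00-17:15.
The first common window of at least 30 minutes is 06:45-08:45, so the earliest start is 06:45.

06:45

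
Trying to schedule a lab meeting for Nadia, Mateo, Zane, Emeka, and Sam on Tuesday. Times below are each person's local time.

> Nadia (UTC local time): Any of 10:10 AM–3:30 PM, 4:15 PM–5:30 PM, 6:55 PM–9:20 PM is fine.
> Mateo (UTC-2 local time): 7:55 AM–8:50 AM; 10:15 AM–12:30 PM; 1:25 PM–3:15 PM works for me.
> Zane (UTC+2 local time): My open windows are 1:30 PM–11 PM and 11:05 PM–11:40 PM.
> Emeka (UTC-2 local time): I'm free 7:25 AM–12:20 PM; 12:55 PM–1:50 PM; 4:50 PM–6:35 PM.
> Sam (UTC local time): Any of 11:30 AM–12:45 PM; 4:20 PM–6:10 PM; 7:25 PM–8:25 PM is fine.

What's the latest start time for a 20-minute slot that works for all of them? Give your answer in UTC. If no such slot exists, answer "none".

Nadia in UTC: 10:10-15:30, 16:15-17:30, 18:55-21:20.
Mateo in UTC: 09:55-10:50, 12:15-14:30, 15:25-17:15 (add 2h to convert from UTC-2).
Zane in UTC: 11:30-21:00, 21:05-21:40 (subtract 2h to convert from UTC+2).
Emeka in UTC: 09:25-14:20, 14:55-15:50, 18:50-20:35 (add 2h to convert from UTC-2).
Sam in UTC: 11:30-12:45, 16:20-18:10, 19:25-20:25.
Nadia ∩ Mateo: 10:10-10:50, 12:15-14:30, 15:25-15:30, 16:15-17:15.
Nadia ∩ Mateo ∩ Zane: 12:15-14:30, 15:25-15:30, 16:15-17:15.
Nadia ∩ Mateo ∩ Zane ∩ Emeka: 12:15-14:20, 15:25-15:30.
Nadia ∩ Mateo ∩ Zane ∩ Emeka ∩ Sam: 12:15-12:45.
The last common window of at least 20 minutes is 12:15-12:45; a 20-minute meeting can start as late as 12:25 and still end by 12:45.

12:25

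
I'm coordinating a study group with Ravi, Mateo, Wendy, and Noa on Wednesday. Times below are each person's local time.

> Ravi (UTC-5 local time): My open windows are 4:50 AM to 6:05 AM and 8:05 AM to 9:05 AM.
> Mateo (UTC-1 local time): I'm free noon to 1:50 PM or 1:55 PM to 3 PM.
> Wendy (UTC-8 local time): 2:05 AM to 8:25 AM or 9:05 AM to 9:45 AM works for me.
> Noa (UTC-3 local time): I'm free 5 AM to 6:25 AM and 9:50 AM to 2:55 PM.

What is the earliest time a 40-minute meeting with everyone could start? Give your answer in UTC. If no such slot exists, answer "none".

13:05

Ravi in UTC: 09:50-11:05, 13:05-14:05 (add 5h to convert from UTC-5).
Mateo in UTC: 13:00-14:50, 14:55-16:00 (add 1h to convert from UTC-1).
Wendy in UTC: 10:05-16:25, 17:05-17:45 (add 8h to convert from UTC-8).
Noa in UTC: 08:00-09:25, 12:50-17:55 (add 3h to convert from UTC-3).
Ravi ∩ Mateo: 13:05-14:05.
Ravi ∩ Mateo ∩ Wendy: 13:05-14:05.
Ravi ∩ Mateo ∩ Wendy ∩ Noa: 13:05-14:05.
The first common window of at least 40 minutes is 13:05-14:05, so the earliest start is 13:05.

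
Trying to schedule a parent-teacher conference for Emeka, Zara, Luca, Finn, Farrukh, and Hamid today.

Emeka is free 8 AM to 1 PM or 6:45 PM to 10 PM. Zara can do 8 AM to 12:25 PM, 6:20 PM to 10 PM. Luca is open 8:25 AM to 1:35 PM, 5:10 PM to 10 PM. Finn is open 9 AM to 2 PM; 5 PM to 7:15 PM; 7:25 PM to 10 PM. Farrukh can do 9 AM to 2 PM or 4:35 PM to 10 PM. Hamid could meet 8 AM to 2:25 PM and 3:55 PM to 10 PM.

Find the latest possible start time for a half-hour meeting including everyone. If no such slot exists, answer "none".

21:30

Emeka ∩ Zara: 08:00-12:25, 18:45-22:00.
Emeka ∩ Zara ∩ Luca: 08:25-12:25, 18:45-22:00.
Emeka ∩ Zara ∩ Luca ∩ Finn: 09:00-12:25, 18:45-19:15, 19:25-22:00.
Emeka ∩ Zara ∩ Luca ∩ Finn ∩ Farrukh: 09:00-12:25, 18:45-19:15, 19:25-22:00.
Emeka ∩ Zara ∩ Luca ∩ Finn ∩ Farrukh ∩ Hamid: 09:00-12:25, 18:45-19:15, 19:25-22:00.
The last common window of at least 30 minutes is 19:25-22:00; a 30-minute meeting can start as late as 21:30 and still end by 22:00.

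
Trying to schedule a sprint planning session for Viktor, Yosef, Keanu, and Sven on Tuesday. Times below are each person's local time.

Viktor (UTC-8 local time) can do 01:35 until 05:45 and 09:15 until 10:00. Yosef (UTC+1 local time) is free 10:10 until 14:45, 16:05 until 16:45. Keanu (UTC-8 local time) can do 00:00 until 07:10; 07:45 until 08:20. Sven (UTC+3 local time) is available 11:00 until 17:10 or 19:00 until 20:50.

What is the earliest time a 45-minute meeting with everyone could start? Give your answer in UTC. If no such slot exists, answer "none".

Viktor in UTC: 09:35-13:45, 17:15-18:00 (add 8h to convert from UTC-8).
Yosef in UTC: 09:10-13:45, 15:05-15:45 (subtract 1h to convert from UTC+1).
Keanu in UTC: 08:00-15:10, 15:45-16:20 (add 8h to convert from UTC-8).
Sven in UTC: 08:00-14:10, 16:00-17:50 (subtract 3h to convert from UTC+3).
Viktor ∩ Yosef: 09:35-13:45.
Viktor ∩ Yosef ∩ Keanu: 09:35-13:45.
Viktor ∩ Yosef ∩ Keanu ∩ Sven: 09:35-13:45.
The first common window of at least 45 minutes is 09:35-13:45, so the earliest start is 09:35.

09:35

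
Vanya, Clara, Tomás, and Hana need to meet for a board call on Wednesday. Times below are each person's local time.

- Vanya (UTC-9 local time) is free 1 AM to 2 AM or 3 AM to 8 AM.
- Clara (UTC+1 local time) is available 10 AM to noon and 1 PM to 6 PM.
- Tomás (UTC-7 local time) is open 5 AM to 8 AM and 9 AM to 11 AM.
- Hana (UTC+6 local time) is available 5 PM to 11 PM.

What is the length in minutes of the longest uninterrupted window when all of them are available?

180

Vanya in UTC: 10:00-11:00, 12:00-17:00 (add 9h to convert from UTC-9).
Clara in UTC: 09:00-11:00, 12:00-17:00 (subtract 1h to convert from UTC+1).
Tomás in UTC: 12:00-15:00, 16:00-18:00 (add 7h to convert from UTC-7).
Hana in UTC: 11:00-17:00 (subtract 6h to convert from UTC+6).
Vanya ∩ Clara: 10:00-11:00, 12:00-17:00.
Vanya ∩ Clara ∩ Tomás: 12:00-15:00, 16:00-17:00.
Vanya ∩ Clara ∩ Tomás ∩ Hana: 12:00-15:00, 16:00-17:00.
Those are the intersection windows.
The longest is 12:00-15:00 at 180 minutes.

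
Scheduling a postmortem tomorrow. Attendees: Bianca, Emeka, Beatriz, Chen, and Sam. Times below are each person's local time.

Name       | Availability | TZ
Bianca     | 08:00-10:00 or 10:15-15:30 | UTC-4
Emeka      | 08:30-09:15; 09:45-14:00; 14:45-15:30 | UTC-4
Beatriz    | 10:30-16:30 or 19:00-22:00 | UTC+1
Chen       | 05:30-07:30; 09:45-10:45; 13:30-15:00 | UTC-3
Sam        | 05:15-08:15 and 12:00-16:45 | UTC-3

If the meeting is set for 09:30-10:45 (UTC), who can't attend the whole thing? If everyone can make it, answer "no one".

Bianca, Chen, Emeka

Bianca in UTC: 12:00-14:00, 14:15-19:30 (add 4h to convert from UTC-4).
Emeka in UTC: 12:30-13:15, 13:45-18:00, 18:45-19:30 (add 4h to convert from UTC-4).
Beatriz in UTC: 09:30-15:30, 18:00-21:00 (subtract 1h to convert from UTC+1).
Chen in UTC: 08:30-10:30, 12:45-13:45, 16:30-18:00 (add 3h to convert from UTC-3).
Sam in UTC: 08:15-11:15, 15:00-19:45 (add 3h to convert from UTC-3).
Bianca: not fully free for 09:30-10:45. Emeka: not fully free for 09:30-10:45. Beatriz: free for 09:30-10:45. Chen: not fully free for 09:30-10:45. Sam: free for 09:30-10:45.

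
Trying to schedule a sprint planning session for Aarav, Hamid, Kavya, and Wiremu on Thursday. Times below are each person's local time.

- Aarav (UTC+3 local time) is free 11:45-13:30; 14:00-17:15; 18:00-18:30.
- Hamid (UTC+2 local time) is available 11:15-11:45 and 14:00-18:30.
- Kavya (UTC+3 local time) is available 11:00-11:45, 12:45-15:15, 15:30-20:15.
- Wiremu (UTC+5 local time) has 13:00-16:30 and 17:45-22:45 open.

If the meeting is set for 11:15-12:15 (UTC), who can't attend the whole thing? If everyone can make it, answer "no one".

Hamid, Wiremu

Aarav in UTC: 08:45-10:30, 11:00-14:15, 15:00-15:30 (subtract 3h to convert from UTC+3).
Hamid in UTC: 09:15-09:45, 12:00-16:30 (subtract 2h to convert from UTC+2).
Kavya in UTC: 08:00-08:45, 09:45-12:15, 12:30-17:15 (subtract 3h to convert from UTC+3).
Wiremu in UTC: 08:00-11:30, 12:45-17:45 (subtract 5h to convert from UTC+5).
Aarav: free for 11:15-12:15. Hamid: not fully free for 11:15-12:15. Kavya: free for 11:15-12:15. Wiremu: not fully free for 11:15-12:15.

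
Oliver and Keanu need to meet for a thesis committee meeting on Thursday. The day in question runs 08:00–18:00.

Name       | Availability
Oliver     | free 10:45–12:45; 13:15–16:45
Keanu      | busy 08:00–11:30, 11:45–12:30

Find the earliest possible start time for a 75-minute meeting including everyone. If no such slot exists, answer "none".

13:15

Oliver free: 10:45-12:45, 13:15-16:45.
Keanu free: 11:30-11:45, 12:30-18:00 (invert busy blocks within the working day).
Oliver ∩ Keanu: 11:30-11:45, 12:30-12:45, 13:15-16:45.
So the common availability across everyone is 11:30-11:45, 12:30-12:45, 13:15-16:45.
The first common window of at least 75 minutes is 13:15-16:45, so the earliest start is 13:15.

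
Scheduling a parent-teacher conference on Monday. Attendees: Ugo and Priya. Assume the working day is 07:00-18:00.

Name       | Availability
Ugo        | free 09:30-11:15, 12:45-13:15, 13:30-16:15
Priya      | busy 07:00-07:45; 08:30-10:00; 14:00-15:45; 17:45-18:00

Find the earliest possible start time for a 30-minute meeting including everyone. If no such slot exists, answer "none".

10:00

Ugo free: 09:30-11:15, 12:45-13:15, 13:30-16:15.
Priya free: 07:45-08:30, 10:00-14:00, 15:45-17:45 (invert busy blocks within the working day).
Ugo ∩ Priya: 10:00-11:15, 12:45-13:15, 13:30-14:00, 15:45-16:15.
Those are the intersection windows.
The first common window of at least 30 minutes is 10:00-11:15, so the earliest start is 10:00.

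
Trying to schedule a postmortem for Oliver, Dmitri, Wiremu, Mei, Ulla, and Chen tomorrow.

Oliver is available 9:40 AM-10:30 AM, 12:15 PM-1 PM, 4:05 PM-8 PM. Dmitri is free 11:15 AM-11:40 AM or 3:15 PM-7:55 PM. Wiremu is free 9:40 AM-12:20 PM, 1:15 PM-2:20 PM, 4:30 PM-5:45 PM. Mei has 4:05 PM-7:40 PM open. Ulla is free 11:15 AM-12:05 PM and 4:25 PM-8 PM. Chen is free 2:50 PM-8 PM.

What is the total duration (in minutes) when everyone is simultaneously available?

Oliver ∩ Dmitri: 16:05-19:55.
Oliver ∩ Dmitri ∩ Wiremu: 16:30-17:45.
Oliver ∩ Dmitri ∩ Wiremu ∩ Mei: 16:30-17:45.
Oliver ∩ Dmitri ∩ Wiremu ∩ Mei ∩ Ulla: 16:30-17:45.
Oliver ∩ Dmitri ∩ Wiremu ∩ Mei ∩ Ulla ∩ Chen: 16:30-17:45.
So the common availability across everyone is 16:30-17:45.
That's a single block of 75 minutes.

75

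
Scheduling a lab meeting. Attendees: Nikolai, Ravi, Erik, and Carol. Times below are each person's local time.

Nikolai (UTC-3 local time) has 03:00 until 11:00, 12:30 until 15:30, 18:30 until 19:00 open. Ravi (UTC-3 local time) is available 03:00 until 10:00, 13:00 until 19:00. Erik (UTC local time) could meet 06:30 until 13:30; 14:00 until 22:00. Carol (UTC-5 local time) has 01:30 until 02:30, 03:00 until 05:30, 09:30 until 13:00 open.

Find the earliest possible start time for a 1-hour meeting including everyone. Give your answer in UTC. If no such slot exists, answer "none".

Nikolai in UTC: 06:00-14:00, 15:30-18:30, 21:30-22:00 (add 3h to convert from UTC-3).
Ravi in UTC: 06:00-13:00, 16:00-22:00 (add 3h to convert from UTC-3).
Erik in UTC: 06:30-13:30, 14:00-22:00.
Carol in UTC: 06:30-07:30, 08:00-10:30, 14:30-18:00 (add 5h to convert from UTC-5).
Nikolai ∩ Ravi: 06:00-13:00, 16:00-18:30, 21:30-22:00.
Nikolai ∩ Ravi ∩ Erik: 06:30-13:00, 16:00-18:30, 21:30-22:00.
Nikolai ∩ Ravi ∩ Erik ∩ Carol: 06:30-07:30, 08:00-10:30, 16:00-18:00.
The first common window of at least 60 minutes is 06:30-07:30, so the earliest start is 06:30.

06:30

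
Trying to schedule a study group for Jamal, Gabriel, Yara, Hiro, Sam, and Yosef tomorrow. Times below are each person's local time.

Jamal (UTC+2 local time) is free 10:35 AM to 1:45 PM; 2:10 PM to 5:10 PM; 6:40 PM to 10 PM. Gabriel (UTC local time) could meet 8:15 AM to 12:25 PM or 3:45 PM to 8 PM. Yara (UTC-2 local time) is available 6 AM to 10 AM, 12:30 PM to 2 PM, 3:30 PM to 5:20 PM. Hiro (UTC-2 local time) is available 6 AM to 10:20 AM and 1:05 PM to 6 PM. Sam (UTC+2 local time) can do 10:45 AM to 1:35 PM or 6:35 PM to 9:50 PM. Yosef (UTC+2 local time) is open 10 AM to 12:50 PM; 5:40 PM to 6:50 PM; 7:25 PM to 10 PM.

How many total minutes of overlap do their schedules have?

235

Jamal in UTC: 08:35-11:45, 12:10-15:10, 16:40-20:00 (subtract 2h to convert from UTC+2).
Gabriel in UTC: 08:15-12:25, 15:45-20:00.
Yara in UTC: 08:00-12:00, 14:30-16:00, 17:30-19:20 (add 2h to convert from UTC-2).
Hiro in UTC: 08:00-12:20, 15:05-20:00 (add 2h to convert from UTC-2).
Sam in UTC: 08:45-11:35, 16:35-19:50 (subtract 2h to convert from UTC+2).
Yosef in UTC: 08:00-10:50, 15:40-16:50, 17:25-20:00 (subtract 2h to convert from UTC+2).
Jamal ∩ Gabriel: 08:35-11:45, 12:10-12:25, 16:40-20:00.
Jamal ∩ Gabriel ∩ Yara: 08:35-11:45, 17:30-19:20.
Jamal ∩ Gabriel ∩ Yara ∩ Hiro: 08:35-11:45, 17:30-19:20.
Jamal ∩ Gabriel ∩ Yara ∩ Hiro ∩ Sam: 08:45-11:35, 17:30-19:20.
Jamal ∩ Gabriel ∩ Yara ∩ Hiro ∩ Sam ∩ Yosef: 08:45-10:50, 17:30-19:20.
Those are the intersection windows.
Summing the common windows: 125 + 110 = 235 minutes.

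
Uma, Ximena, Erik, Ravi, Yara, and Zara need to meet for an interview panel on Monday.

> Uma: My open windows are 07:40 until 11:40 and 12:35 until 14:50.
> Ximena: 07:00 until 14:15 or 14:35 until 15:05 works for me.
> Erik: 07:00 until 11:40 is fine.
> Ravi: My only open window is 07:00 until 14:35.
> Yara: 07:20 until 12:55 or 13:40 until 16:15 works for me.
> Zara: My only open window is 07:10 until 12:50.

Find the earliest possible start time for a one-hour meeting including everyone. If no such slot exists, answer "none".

07:40

Uma ∩ Ximena: 07:40-11:40, 12:35-14:15, 14:35-14:50.
Uma ∩ Ximena ∩ Erik: 07:40-11:40.
Uma ∩ Ximena ∩ Erik ∩ Ravi: 07:40-11:40.
Uma ∩ Ximena ∩ Erik ∩ Ravi ∩ Yara: 07:40-11:40.
Uma ∩ Ximena ∩ Erik ∩ Ravi ∩ Yara ∩ Zara: 07:40-11:40.
The first common window of at least 60 minutes is 07:40-11:40, so the earliest start is 07:40.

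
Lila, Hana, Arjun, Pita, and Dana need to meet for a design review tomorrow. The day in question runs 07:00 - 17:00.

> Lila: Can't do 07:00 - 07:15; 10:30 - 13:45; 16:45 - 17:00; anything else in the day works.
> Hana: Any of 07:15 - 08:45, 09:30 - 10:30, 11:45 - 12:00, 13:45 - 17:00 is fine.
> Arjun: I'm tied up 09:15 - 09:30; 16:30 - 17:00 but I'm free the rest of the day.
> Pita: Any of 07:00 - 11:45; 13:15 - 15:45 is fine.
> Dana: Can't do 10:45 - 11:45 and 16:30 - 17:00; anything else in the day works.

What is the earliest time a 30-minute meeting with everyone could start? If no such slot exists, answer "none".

Lila free: 07:15-10:30, 13:45-16:45 (invert busy blocks within the working day).
Hana free: 07:15-08:45, 09:30-10:30, 11:45-12:00, 13:45-17:00.
Arjun free: 07:00-09:15, 09:30-16:30 (invert busy blocks within the working day).
Pita free: 07:00-11:45, 13:15-15:45.
Dana free: 07:00-10:45, 11:45-16:30 (invert busy blocks within the working day).
Lila ∩ Hana: 07:15-08:45, 09:30-10:30, 13:45-16:45.
Lila ∩ Hana ∩ Arjun: 07:15-08:45, 09:30-10:30, 13:45-16:30.
Lila ∩ Hana ∩ Arjun ∩ Pita: 07:15-08:45, 09:30-10:30, 13:45-15:45.
Lila ∩ Hana ∩ Arjun ∩ Pita ∩ Dana: 07:15-08:45, 09:30-10:30, 13:45-15:45.
The first common window of at least 30 minutes is 07:15-08:45, so the earliest start is 07:15.

07:15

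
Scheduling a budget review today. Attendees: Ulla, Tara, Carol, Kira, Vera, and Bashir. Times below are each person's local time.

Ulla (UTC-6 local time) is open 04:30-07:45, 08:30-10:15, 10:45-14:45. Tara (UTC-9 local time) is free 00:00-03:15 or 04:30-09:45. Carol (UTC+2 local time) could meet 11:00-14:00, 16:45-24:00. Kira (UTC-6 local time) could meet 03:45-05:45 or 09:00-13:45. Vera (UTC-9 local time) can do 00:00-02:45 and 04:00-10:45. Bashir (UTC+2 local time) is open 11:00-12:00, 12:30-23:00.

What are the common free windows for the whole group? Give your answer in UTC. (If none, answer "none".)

10:30-11:45, 15:00-16:15, 16:45-18:45

Ulla in UTC: 10:30-13:45, 14:30-16:15, 16:45-20:45 (add 6h to convert from UTC-6).
Tara in UTC: 09:00-12:15, 13:30-18:45 (add 9h to convert from UTC-9).
Carol in UTC: 09:00-12:00, 14:45-22:00 (subtract 2h to convert from UTC+2).
Kira in UTC: 09:45-11:45, 15:00-19:45 (add 6h to convert from UTC-6).
Vera in UTC: 09:00-11:45, 13:00-19:45 (add 9h to convert from UTC-9).
Bashir in UTC: 09:00-10:00, 10:30-21:00 (subtract 2h to convert from UTC+2).
Ulla ∩ Tara: 10:30-12:15, 13:30-13:45, 14:30-16:15, 16:45-18:45.
Ulla ∩ Tara ∩ Carol: 10:30-12:00, 14:45-16:15, 16:45-18:45.
Ulla ∩ Tara ∩ Carol ∩ Kira: 10:30-11:45, 15:00-16:15, 16:45-18:45.
Ulla ∩ Tara ∩ Carol ∩ Kira ∩ Vera: 10:30-11:45, 15:00-16:15, 16:45-18:45.
Ulla ∩ Tara ∩ Carol ∩ Kira ∩ Vera ∩ Bashir: 10:30-11:45, 15:00-16:15, 16:45-18:45.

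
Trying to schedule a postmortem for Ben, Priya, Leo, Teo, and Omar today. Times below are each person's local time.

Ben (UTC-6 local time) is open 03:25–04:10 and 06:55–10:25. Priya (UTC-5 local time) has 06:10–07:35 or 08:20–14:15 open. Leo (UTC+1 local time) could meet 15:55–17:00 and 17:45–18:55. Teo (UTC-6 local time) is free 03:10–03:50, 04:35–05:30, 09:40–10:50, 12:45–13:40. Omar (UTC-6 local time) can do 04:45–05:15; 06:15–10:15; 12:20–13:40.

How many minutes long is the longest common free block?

Ben in UTC: 09:25-10:10, 12:55-16:25 (add 6h to convert from UTC-6).
Priya in UTC: 11:10-12:35, 13:20-19:15 (add 5h to convert from UTC-5).
Leo in UTC: 14:55-16:00, 16:45-17:55 (subtract 1h to convert from UTC+1).
Teo in UTC: 09:10-09:50, 10:35-11:30, 15:40-16:50, 18:45-19:40 (add 6h to convert from UTC-6).
Omar in UTC: 10:45-11:15, 12:15-16:15, 18:20-19:40 (add 6h to convert from UTC-6).
Ben ∩ Priya: 13:20-16:25.
Ben ∩ Priya ∩ Leo: 14:55-16:00.
Ben ∩ Priya ∩ Leo ∩ Teo: 15:40-16:00.
Ben ∩ Priya ∩ Leo ∩ Teo ∩ Omar: 15:40-16:00.
So the common availability across everyone is 15:40-16:00.
The longest is 15:40-16:00 at 20 minutes.

20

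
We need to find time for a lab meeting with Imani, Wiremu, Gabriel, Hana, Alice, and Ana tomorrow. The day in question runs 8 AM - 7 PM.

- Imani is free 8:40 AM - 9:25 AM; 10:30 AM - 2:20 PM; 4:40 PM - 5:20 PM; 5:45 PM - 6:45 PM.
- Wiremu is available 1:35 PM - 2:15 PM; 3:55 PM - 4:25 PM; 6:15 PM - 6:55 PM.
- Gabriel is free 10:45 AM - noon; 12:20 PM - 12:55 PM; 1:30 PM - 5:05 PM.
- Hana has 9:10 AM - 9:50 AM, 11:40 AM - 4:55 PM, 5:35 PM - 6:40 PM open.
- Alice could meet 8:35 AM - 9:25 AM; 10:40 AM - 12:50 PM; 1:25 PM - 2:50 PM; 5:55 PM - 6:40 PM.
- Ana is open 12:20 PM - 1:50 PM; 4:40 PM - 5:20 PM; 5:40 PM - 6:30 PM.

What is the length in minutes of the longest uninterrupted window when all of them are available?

15

Imani ∩ Wiremu: 13:35-14:15, 18:15-18:45.
Imani ∩ Wiremu ∩ Gabriel: 13:35-14:15.
Imani ∩ Wiremu ∩ Gabriel ∩ Hana: 13:35-14:15.
Imani ∩ Wiremu ∩ Gabriel ∩ Hana ∩ Alice: 13:35-14:15.
Imani ∩ Wiremu ∩ Gabriel ∩ Hana ∩ Alice ∩ Ana: 13:35-13:50.
The longest is 13:35-13:50 at 15 minutes.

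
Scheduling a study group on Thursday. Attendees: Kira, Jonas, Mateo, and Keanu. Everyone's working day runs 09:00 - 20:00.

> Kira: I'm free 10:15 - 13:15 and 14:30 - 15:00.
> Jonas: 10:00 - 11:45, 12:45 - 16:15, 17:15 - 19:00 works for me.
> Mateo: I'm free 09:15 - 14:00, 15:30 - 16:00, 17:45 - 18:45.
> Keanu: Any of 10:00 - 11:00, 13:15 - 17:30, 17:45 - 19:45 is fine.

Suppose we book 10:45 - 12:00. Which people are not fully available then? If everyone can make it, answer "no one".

Kira: free for 10:45-12:00. Jonas: not fully free for 10:45-12:00. Mateo: free for 10:45-12:00. Keanu: not fully free for 10:45-12:00.

Jonas, Keanu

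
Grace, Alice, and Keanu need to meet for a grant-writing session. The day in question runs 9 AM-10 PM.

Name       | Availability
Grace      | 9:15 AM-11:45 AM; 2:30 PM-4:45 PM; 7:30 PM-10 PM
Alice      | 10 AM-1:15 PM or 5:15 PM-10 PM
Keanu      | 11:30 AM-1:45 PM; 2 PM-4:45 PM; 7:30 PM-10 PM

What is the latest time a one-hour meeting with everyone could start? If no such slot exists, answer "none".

21:00

Grace ∩ Alice: 10:00-11:45, 19:30-22:00.
Grace ∩ Alice ∩ Keanu: 11:30-11:45, 19:30-22:00.
Those are the intersection windows.
The last common window of at least 60 minutes is 19:30-22:00; a 60-minute meeting can start as late as 21:00 and still end by 22:00.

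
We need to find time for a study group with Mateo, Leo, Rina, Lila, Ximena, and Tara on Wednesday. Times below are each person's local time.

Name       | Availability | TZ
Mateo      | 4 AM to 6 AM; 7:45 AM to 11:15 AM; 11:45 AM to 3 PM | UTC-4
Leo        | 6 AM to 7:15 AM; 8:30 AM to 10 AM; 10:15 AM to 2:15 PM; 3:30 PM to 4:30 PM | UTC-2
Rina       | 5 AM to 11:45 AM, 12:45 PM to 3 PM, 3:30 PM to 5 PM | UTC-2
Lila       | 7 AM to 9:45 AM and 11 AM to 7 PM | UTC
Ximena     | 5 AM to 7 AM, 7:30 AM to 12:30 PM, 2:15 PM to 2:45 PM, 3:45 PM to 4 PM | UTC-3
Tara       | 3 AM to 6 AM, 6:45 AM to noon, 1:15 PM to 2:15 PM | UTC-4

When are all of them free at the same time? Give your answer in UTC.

Mateo in UTC: 08:00-10:00, 11:45-15:15, 15:45-19:00 (add 4h to convert from UTC-4).
Leo in UTC: 08:00-09:15, 10:30-12:00, 12:15-16:15, 17:30-18:30 (add 2h to convert from UTC-2).
Rina in UTC: 07:00-13:45, 14:45-17:00, 17:30-19:00 (add 2h to convert from UTC-2).
Lila in UTC: 07:00-09:45, 11:00-19:00.
Ximena in UTC: 08:00-10:00, 10:30-15:30, 17:15-17:45, 18:45-19:00 (add 3h to convert from UTC-3).
Tara in UTC: 07:00-10:00, 10:45-16:00, 17:15-18:15 (add 4h to convert from UTC-4).
Mateo ∩ Leo: 08:00-09:15, 11:45-12:00, 12:15-15:15, 15:45-16:15, 17:30-18:30.
Mateo ∩ Leo ∩ Rina: 08:00-09:15, 11:45-12:00, 12:15-13:45, 14:45-15:15, 15:45-16:15, 17:30-18:30.
Mateo ∩ Leo ∩ Rina ∩ Lila: 08:00-09:15, 11:45-12:00, 12:15-13:45, 14:45-15:15, 15:45-16:15, 17:30-18:30.
Mateo ∩ Leo ∩ Rina ∩ Lila ∩ Ximena: 08:00-09:15, 11:45-12:00, 12:15-13:45, 14:45-15:15, 17:30-17:45.
Mateo ∩ Leo ∩ Rina ∩ Lila ∩ Ximena ∩ Tara: 08:00-09:15, 11:45-12:00, 12:15-13:45, 14:45-15:15, 17:30-17:45.
So the common availability across everyone is 08:00-09:15, 11:45-12:00, 12:15-13:45, 14:45-15:15, 17:30-17:45.

08:00-09:15, 11:45-12:00, 12:15-13:45, 14:45-15:15, 17:30-17:45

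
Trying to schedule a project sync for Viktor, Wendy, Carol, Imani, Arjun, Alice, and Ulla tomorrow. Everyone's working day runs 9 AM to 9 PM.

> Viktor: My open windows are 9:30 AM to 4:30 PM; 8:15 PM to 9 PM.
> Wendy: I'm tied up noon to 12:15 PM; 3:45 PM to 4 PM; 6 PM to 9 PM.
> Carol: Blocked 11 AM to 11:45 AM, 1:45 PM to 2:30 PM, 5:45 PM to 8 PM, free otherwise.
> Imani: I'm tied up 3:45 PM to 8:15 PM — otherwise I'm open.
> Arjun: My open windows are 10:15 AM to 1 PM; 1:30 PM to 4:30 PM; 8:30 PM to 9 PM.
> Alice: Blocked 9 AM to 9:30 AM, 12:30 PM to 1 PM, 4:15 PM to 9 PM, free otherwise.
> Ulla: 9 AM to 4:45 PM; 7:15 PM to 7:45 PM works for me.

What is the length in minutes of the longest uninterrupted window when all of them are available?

75

Viktor free: 09:30-16:30, 20:15-21:00.
Wendy free: 09:00-12:00, 12:15-15:45, 16:00-18:00 (invert busy blocks within the working day).
Carol free: 09:00-11:00, 11:45-13:45, 14:30-17:45, 20:00-21:00 (invert busy blocks within the working day).
Imani free: 09:00-15:45, 20:15-21:00 (invert busy blocks within the working day).
Arjun free: 10:15-13:00, 13:30-16:30, 20:30-21:00.
Alice free: 09:30-12:30, 13:00-16:15 (invert busy blocks within the working day).
Ulla free: 09:00-16:45, 19:15-19:45.
Viktor ∩ Wendy: 09:30-12:00, 12:15-15:45, 16:00-16:30.
Viktor ∩ Wendy ∩ Carol: 09:30-11:00, 11:45-12:00, 12:15-13:45, 14:30-15:45, 16:00-16:30.
Viktor ∩ Wendy ∩ Carol ∩ Imani: 09:30-11:00, 11:45-12:00, 12:15-13:45, 14:30-15:45.
Viktor ∩ Wendy ∩ Carol ∩ Imani ∩ Arjun: 10:15-11:00, 11:45-12:00, 12:15-13:00, 13:30-13:45, 14:30-15:45.
Viktor ∩ Wendy ∩ Carol ∩ Imani ∩ Arjun ∩ Alice: 10:15-11:00, 11:45-12:00, 12:15-12:30, 13:30-13:45, 14:30-15:45.
Viktor ∩ Wendy ∩ Carol ∩ Imani ∩ Arjun ∩ Alice ∩ Ulla: 10:15-11:00, 11:45-12:00, 12:15-12:30, 13:30-13:45, 14:30-15:45.
The longest is 14:30-15:45 at 75 minutes.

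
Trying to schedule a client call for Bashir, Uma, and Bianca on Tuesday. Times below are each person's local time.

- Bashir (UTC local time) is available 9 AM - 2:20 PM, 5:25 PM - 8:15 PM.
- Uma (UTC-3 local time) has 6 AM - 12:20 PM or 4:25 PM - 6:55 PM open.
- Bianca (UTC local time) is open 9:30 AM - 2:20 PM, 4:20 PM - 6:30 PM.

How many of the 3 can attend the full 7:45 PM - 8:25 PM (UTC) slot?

Bashir in UTC: 09:00-14:20, 17:25-20:15.
Uma in UTC: 09:00-15:20, 19:25-21:55 (add 3h to convert from UTC-3).
Bianca in UTC: 09:30-14:20, 16:20-18:30.
Uma can make the full 19:45-20:25 slot — that's 1.

1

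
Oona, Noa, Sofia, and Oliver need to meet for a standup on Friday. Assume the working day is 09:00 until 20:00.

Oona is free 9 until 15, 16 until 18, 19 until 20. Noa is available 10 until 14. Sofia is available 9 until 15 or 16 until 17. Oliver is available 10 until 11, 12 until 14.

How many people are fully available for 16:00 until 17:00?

2

Oona and Sofia can make the full 16:00-17:00 slot — that's 2.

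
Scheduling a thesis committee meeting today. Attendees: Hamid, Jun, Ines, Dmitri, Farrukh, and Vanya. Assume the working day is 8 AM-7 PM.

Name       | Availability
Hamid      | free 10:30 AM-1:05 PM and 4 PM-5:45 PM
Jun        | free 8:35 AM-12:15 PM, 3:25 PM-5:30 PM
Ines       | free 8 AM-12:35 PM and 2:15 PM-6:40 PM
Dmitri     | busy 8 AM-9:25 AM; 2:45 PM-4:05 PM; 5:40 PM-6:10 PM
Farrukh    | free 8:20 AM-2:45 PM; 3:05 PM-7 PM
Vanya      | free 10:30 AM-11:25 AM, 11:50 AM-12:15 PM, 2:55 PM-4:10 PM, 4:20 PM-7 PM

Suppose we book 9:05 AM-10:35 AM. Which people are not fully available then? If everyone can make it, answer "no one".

Dmitri, Hamid, Vanya

Hamid free: 10:30-13:05, 16:00-17:45.
Jun free: 08:35-12:15, 15:25-17:30.
Ines free: 08:00-12:35, 14:15-18:40.
Dmitri free: 09:25-14:45, 16:05-17:40, 18:10-19:00 (invert busy blocks within the working day).
Farrukh free: 08:20-14:45, 15:05-19:00.
Vanya free: 10:30-11:25, 11:50-12:15, 14:55-16:10, 16:20-19:00.
Hamid: not fully free for 09:05-10:35. Jun: free for 09:05-10:35. Ines: free for 09:05-10:35. Dmitri: not fully free for 09:05-10:35. Farrukh: free for 09:05-10:35. Vanya: not fully free for 09:05-10:35.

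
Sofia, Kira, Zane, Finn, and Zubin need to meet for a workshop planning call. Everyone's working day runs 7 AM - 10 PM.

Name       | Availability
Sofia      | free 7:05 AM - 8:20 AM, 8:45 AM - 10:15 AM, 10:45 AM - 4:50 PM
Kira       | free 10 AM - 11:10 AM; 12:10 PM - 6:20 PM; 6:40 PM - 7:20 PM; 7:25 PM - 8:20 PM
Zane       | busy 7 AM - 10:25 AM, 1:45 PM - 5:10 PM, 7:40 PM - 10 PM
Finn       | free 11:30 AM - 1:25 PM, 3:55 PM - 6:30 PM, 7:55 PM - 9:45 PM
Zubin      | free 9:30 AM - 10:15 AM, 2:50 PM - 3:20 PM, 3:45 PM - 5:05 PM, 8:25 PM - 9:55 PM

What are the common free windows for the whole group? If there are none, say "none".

none

Sofia free: 07:05-08:20, 08:45-10:15, 10:45-16:50.
Kira free: 10:00-11:10, 12:10-18:20, 18:40-19:20, 19:25-20:20.
Zane free: 10:25-13:45, 17:10-19:40 (invert busy blocks within the working day).
Finn free: 11:30-13:25, 15:55-18:30, 19:55-21:45.
Zubin free: 09:30-10:15, 14:50-15:20, 15:45-17:05, 20:25-21:55.
Sofia ∩ Kira: 10:00-10:15, 10:45-11:10, 12:10-16:50.
Sofia ∩ Kira ∩ Zane: 10:45-11:10, 12:10-13:45.
Sofia ∩ Kira ∩ Zane ∩ Finn: 12:10-13:25.
Sofia ∩ Kira ∩ Zane ∩ Finn ∩ Zubin: ∅.
There is no time when everyone is free.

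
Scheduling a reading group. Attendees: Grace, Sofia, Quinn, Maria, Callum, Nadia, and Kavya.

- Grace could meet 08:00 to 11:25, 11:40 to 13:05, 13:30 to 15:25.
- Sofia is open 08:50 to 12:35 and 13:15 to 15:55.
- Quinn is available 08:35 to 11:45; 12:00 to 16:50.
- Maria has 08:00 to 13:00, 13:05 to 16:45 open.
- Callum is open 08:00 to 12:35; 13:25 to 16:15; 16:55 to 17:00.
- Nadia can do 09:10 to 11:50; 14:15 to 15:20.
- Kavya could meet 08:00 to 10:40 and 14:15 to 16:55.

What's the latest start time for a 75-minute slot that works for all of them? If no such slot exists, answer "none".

Grace ∩ Sofia: 08:50-11:25, 11:40-12:35, 13:30-15:25.
Grace ∩ Sofia ∩ Quinn: 08:50-11:25, 11:40-11:45, 12:00-12:35, 13:30-15:25.
Grace ∩ Sofia ∩ Quinn ∩ Maria: 08:50-11:25, 11:40-11:45, 12:00-12:35, 13:30-15:25.
Grace ∩ Sofia ∩ Quinn ∩ Maria ∩ Callum: 08:50-11:25, 11:40-11:45, 12:00-12:35, 13:30-15:25.
Grace ∩ Sofia ∩ Quinn ∩ Maria ∩ Callum ∩ Nadia: 09:10-11:25, 11:40-11:45, 14:15-15:20.
Grace ∩ Sofia ∩ Quinn ∩ Maria ∩ Callum ∩ Nadia ∩ Kavya: 09:10-10:40, 14:15-15:20.
The last common window of at least 75 minutes is 09:10-10:40; a 75-minute meeting can start as late as 09:25 and still end by 10:40.

09:25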